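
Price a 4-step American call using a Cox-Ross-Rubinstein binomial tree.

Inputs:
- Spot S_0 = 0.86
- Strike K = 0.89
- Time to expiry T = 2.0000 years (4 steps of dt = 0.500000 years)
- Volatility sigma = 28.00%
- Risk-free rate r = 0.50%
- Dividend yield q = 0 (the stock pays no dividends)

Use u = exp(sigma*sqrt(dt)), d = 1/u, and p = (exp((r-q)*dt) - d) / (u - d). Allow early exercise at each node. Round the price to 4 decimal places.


Answer: Price = V(0,0) = 0.1231

Derivation:
dt = T/N = 0.500000
u = exp(sigma*sqrt(dt)) = 1.218950; d = 1/u = 0.820378
p = (exp((r-q)*dt) - d) / (u - d) = 0.456944
Discount per step: exp(-r*dt) = 0.997503
Stock lattice S(k, i) with i counting down-moves:
  k=0: S(0,0) = 0.8600
  k=1: S(1,0) = 1.0483; S(1,1) = 0.7055
  k=2: S(2,0) = 1.2778; S(2,1) = 0.8600; S(2,2) = 0.5788
  k=3: S(3,0) = 1.5576; S(3,1) = 1.0483; S(3,2) = 0.7055; S(3,3) = 0.4748
  k=4: S(4,0) = 1.8986; S(4,1) = 1.2778; S(4,2) = 0.8600; S(4,3) = 0.5788; S(4,4) = 0.3895
Terminal payoffs V(N, i) = max(S_T - K, 0):
  V(4,0) = 1.008638; V(4,1) = 0.387822; V(4,2) = 0.000000; V(4,3) = 0.000000; V(4,4) = 0.000000
Backward induction: V(k, i) = exp(-r*dt) * [p * V(k+1, i) + (1-p) * V(k+1, i+1)]; then take max(V_cont, immediate exercise) for American.
  V(3,0) = exp(-r*dt) * [p*1.008638 + (1-p)*0.387822] = 0.669823; exercise = 0.667601; V(3,0) = max -> 0.669823
  V(3,1) = exp(-r*dt) * [p*0.387822 + (1-p)*0.000000] = 0.176770; exercise = 0.158297; V(3,1) = max -> 0.176770
  V(3,2) = exp(-r*dt) * [p*0.000000 + (1-p)*0.000000] = 0.000000; exercise = 0.000000; V(3,2) = max -> 0.000000
  V(3,3) = exp(-r*dt) * [p*0.000000 + (1-p)*0.000000] = 0.000000; exercise = 0.000000; V(3,3) = max -> 0.000000
  V(2,0) = exp(-r*dt) * [p*0.669823 + (1-p)*0.176770] = 0.401064; exercise = 0.387822; V(2,0) = max -> 0.401064
  V(2,1) = exp(-r*dt) * [p*0.176770 + (1-p)*0.000000] = 0.080572; exercise = 0.000000; V(2,1) = max -> 0.080572
  V(2,2) = exp(-r*dt) * [p*0.000000 + (1-p)*0.000000] = 0.000000; exercise = 0.000000; V(2,2) = max -> 0.000000
  V(1,0) = exp(-r*dt) * [p*0.401064 + (1-p)*0.080572] = 0.226452; exercise = 0.158297; V(1,0) = max -> 0.226452
  V(1,1) = exp(-r*dt) * [p*0.080572 + (1-p)*0.000000] = 0.036725; exercise = 0.000000; V(1,1) = max -> 0.036725
  V(0,0) = exp(-r*dt) * [p*0.226452 + (1-p)*0.036725] = 0.123112; exercise = 0.000000; V(0,0) = max -> 0.123112


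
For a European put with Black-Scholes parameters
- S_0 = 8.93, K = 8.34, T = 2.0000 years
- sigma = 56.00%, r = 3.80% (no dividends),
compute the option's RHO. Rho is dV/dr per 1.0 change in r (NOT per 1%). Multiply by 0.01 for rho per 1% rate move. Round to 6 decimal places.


d1 = 0.5782532107; d2 = -0.2137063842
phi(d1) = 0.3375212117; exp(-qT) = 1.0000000000; exp(-rT) = 0.9268162066
N(-d2) = 0.5846119838
Rho = -K*T*exp(-rT)*N(-d2) = -8.3400 * 2.0000 * 0.9268162066 * 0.5846119838 = -9.037689

Answer: Rho = -9.037689


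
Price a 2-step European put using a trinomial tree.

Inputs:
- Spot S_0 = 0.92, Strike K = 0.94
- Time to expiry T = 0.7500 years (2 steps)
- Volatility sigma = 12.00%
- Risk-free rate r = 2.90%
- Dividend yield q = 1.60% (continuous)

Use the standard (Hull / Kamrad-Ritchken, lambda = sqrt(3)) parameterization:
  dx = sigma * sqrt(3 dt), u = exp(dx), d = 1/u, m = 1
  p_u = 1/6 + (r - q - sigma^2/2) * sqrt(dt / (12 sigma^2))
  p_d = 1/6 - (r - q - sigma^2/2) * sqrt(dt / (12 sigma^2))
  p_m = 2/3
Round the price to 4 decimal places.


dt = T/N = 0.375000; dx = sigma*sqrt(3*dt) = 0.127279
u = exp(dx) = 1.135734; d = 1/u = 0.880488
p_u = 0.175211, p_m = 0.666667, p_d = 0.158122
Discount per step: exp(-r*dt) = 0.989184
Stock lattice S(k, j) with j the centered position index:
  k=0: S(0,+0) = 0.9200
  k=1: S(1,-1) = 0.8100; S(1,+0) = 0.9200; S(1,+1) = 1.0449
  k=2: S(2,-2) = 0.7132; S(2,-1) = 0.8100; S(2,+0) = 0.9200; S(2,+1) = 1.0449; S(2,+2) = 1.1867
Terminal payoffs V(N, j) = max(K - S_T, 0):
  V(2,-2) = 0.226762; V(2,-1) = 0.129951; V(2,+0) = 0.020000; V(2,+1) = 0.000000; V(2,+2) = 0.000000
Backward induction: V(k, j) = exp(-r*dt) * [p_u * V(k+1, j+1) + p_m * V(k+1, j) + p_d * V(k+1, j-1)]
  V(1,-1) = exp(-r*dt) * [p_u*0.020000 + p_m*0.129951 + p_d*0.226762] = 0.124632
  V(1,+0) = exp(-r*dt) * [p_u*0.000000 + p_m*0.020000 + p_d*0.129951] = 0.033515
  V(1,+1) = exp(-r*dt) * [p_u*0.000000 + p_m*0.000000 + p_d*0.020000] = 0.003128
  V(0,+0) = exp(-r*dt) * [p_u*0.003128 + p_m*0.033515 + p_d*0.124632] = 0.042138

Answer: Price = V(0,0) = 0.0421


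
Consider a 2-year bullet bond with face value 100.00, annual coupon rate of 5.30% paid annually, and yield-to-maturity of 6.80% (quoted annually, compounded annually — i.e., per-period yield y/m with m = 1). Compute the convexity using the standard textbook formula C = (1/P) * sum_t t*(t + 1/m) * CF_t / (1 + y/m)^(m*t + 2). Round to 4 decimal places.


Coupon per period c = face * coupon_rate / m = 5.300000
Periods per year m = 1; per-period yield y/m = 0.068000
Number of cashflows N = 2
Cashflows (t years, CF_t, discount factor 1/(1+y/m)^(m*t), PV):
  t = 1.0000: CF_t = 5.300000, DF = 0.936330, PV = 4.962547
  t = 2.0000: CF_t = 105.300000, DF = 0.876713, PV = 92.317889
Price P = sum_t PV_t = 97.280436
Convexity numerator sum_t t*(t + 1/m) * CF_t / (1+y/m)^(m*t + 2):
  t = 1.0000: term = 8.701460
  t = 2.0000: term = 485.617815
Convexity = (1/P) * sum = 494.319275 / 97.280436 = 5.081384

Answer: Convexity = 5.0814


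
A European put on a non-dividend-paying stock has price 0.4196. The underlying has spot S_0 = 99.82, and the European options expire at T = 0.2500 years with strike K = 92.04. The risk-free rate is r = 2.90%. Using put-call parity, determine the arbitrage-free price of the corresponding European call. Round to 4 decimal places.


Put-call parity: C - P = S_0 * exp(-qT) - K * exp(-rT).
S_0 * exp(-qT) = 99.8200 * 1.00000000 = 99.82000000
K * exp(-rT) = 92.0400 * 0.99277622 = 91.37512309
C = P + S*exp(-qT) - K*exp(-rT)
C = 0.4196 + 99.82000000 - 91.37512309 = 8.8645

Answer: Call price = 8.8645


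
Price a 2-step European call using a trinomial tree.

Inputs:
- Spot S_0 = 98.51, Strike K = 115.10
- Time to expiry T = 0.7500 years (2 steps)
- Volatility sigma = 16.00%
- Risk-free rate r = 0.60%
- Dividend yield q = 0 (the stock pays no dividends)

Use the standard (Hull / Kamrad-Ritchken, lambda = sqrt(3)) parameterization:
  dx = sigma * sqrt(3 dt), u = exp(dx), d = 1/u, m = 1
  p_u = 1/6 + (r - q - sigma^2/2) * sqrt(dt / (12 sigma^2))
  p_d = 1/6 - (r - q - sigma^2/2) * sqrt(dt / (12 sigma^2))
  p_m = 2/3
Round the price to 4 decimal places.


dt = T/N = 0.375000; dx = sigma*sqrt(3*dt) = 0.169706
u = exp(dx) = 1.184956; d = 1/u = 0.843913
p_u = 0.159154, p_m = 0.666667, p_d = 0.174180
Discount per step: exp(-r*dt) = 0.997753
Stock lattice S(k, j) with j the centered position index:
  k=0: S(0,+0) = 98.5100
  k=1: S(1,-1) = 83.1339; S(1,+0) = 98.5100; S(1,+1) = 116.7300
  k=2: S(2,-2) = 70.1578; S(2,-1) = 83.1339; S(2,+0) = 98.5100; S(2,+1) = 116.7300; S(2,+2) = 138.3199
Terminal payoffs V(N, j) = max(S_T - K, 0):
  V(2,-2) = 0.000000; V(2,-1) = 0.000000; V(2,+0) = 0.000000; V(2,+1) = 1.630014; V(2,+2) = 23.219928
Backward induction: V(k, j) = exp(-r*dt) * [p_u * V(k+1, j+1) + p_m * V(k+1, j) + p_d * V(k+1, j-1)]
  V(1,-1) = exp(-r*dt) * [p_u*0.000000 + p_m*0.000000 + p_d*0.000000] = 0.000000
  V(1,+0) = exp(-r*dt) * [p_u*1.630014 + p_m*0.000000 + p_d*0.000000] = 0.258840
  V(1,+1) = exp(-r*dt) * [p_u*23.219928 + p_m*1.630014 + p_d*0.000000] = 4.771464
  V(0,+0) = exp(-r*dt) * [p_u*4.771464 + p_m*0.258840 + p_d*0.000000] = 0.929861

Answer: Price = V(0,0) = 0.9299


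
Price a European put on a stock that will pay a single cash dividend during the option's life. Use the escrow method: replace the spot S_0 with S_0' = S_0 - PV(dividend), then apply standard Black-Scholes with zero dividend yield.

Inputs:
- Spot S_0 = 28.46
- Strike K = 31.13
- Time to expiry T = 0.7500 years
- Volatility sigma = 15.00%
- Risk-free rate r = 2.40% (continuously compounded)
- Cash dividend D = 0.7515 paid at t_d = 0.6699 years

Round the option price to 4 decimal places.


PV(D) = D * exp(-r * t_d) = 0.7515 * 0.98405095 = 0.73951429
S_0' = S_0 - PV(D) = 28.4600 - 0.73951429 = 27.72048571
d1 = (ln(S_0'/K) + (r + sigma^2/2)*T) / (sigma*sqrt(T)) = -0.68945467
d2 = d1 - sigma*sqrt(T) = -0.81935848
exp(-rT) = 0.98216103
N(-d1) = 0.75473140; N(-d2) = 0.79370904
P = K * exp(-rT) * N(-d2) - S_0' * N(-d1) = 31.1300 * 0.98216103 * 0.79370904 - 27.72048571 * 0.75473140 = 3.3459

Answer: Price = 3.3459


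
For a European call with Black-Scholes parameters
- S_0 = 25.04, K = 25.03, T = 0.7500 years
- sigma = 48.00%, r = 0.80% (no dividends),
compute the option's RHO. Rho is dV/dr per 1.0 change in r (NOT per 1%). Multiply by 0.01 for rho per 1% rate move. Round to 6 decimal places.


d1 = 0.2232407588; d2 = -0.1924514350
phi(d1) = 0.3891241824; exp(-qT) = 1.0000000000; exp(-rT) = 0.9940179641
N(d2) = 0.4236943030
Rho = K*T*exp(-rT)*N(d2) = 25.0300 * 0.7500 * 0.9940179641 * 0.4236943030 = 7.906221

Answer: Rho = 7.906221


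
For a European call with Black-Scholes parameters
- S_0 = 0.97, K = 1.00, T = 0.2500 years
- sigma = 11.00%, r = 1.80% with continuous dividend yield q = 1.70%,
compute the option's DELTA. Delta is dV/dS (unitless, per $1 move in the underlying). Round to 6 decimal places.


Answer: Delta = 0.299643

Derivation:
d1 = -0.5217583179; d2 = -0.5767583179
phi(d1) = 0.3481734846; exp(-qT) = 0.9957590185; exp(-rT) = 0.9955101098
N(d1) = 0.3009193073
Delta = exp(-qT) * N(d1) = 0.9957590185 * 0.3009193073 = 0.299643


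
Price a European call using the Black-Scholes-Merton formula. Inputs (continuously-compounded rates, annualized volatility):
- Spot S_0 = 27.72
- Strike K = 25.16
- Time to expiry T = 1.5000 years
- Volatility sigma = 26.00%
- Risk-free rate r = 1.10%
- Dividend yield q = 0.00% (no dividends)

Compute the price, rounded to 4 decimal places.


d1 = (ln(S/K) + (r - q + 0.5*sigma^2) * T) / (sigma * sqrt(T)) = 0.51533101
d2 = d1 - sigma * sqrt(T) = 0.19689734
exp(-rT) = 0.98363538; exp(-qT) = 1.00000000
C = S_0 * exp(-qT) * N(d1) - K * exp(-rT) * N(d2)
N(d1) = 0.69683913; N(d2) = 0.57804606
C = 27.7200 * 1.00000000 * 0.69683913 - 25.1600 * 0.98363538 * 0.57804606 = 5.0107

Answer: Price = 5.0107


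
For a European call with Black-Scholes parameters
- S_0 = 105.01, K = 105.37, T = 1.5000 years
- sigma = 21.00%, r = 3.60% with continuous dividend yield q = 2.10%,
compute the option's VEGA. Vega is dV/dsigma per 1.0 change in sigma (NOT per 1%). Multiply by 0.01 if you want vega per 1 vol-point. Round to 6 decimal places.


d1 = 0.2027734970; d2 = -0.0544229260
phi(d1) = 0.3908243398; exp(-qT) = 0.9689909565; exp(-rT) = 0.9474321065
Vega = S * exp(-qT) * phi(d1) * sqrt(T) = 105.0100 * 0.9689909565 * 0.3908243398 * 1.2247448714 = 48.705456

Answer: Vega = 48.705456


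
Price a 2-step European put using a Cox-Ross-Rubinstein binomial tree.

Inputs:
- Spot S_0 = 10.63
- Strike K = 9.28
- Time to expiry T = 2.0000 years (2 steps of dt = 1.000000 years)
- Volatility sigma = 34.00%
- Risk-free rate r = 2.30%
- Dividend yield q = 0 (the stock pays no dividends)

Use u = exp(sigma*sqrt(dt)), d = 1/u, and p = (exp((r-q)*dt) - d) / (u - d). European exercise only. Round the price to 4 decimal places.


dt = T/N = 1.000000
u = exp(sigma*sqrt(dt)) = 1.404948; d = 1/u = 0.711770
p = (exp((r-q)*dt) - d) / (u - d) = 0.449375
Discount per step: exp(-r*dt) = 0.977262
Stock lattice S(k, i) with i counting down-moves:
  k=0: S(0,0) = 10.6300
  k=1: S(1,0) = 14.9346; S(1,1) = 7.5661
  k=2: S(2,0) = 20.9823; S(2,1) = 10.6300; S(2,2) = 5.3853
Terminal payoffs V(N, i) = max(K - S_T, 0):
  V(2,0) = 0.000000; V(2,1) = 0.000000; V(2,2) = 3.894661
Backward induction: V(k, i) = exp(-r*dt) * [p * V(k+1, i) + (1-p) * V(k+1, i+1)].
  V(1,0) = exp(-r*dt) * [p*0.000000 + (1-p)*0.000000] = 0.000000
  V(1,1) = exp(-r*dt) * [p*0.000000 + (1-p)*3.894661] = 2.095739
  V(0,0) = exp(-r*dt) * [p*0.000000 + (1-p)*2.095739] = 1.127729

Answer: Price = V(0,0) = 1.1277


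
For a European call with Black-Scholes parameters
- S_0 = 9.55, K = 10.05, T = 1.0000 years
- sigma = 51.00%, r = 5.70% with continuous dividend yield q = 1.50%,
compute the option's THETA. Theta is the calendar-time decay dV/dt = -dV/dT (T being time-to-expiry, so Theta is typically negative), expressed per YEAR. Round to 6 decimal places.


Answer: Theta = -1.059105

Derivation:
d1 = 0.2372912157; d2 = -0.2727087843
phi(d1) = 0.3878672668; exp(-qT) = 0.9851119396; exp(-rT) = 0.9445940694
Theta = -S*exp(-qT)*phi(d1)*sigma/(2*sqrt(T)) - r*K*exp(-rT)*N(d2) + q*S*exp(-qT)*N(d1)
N(d1) = 0.5937845618; N(d2) = 0.3925385408; sqrt(T) = 1.0000000000
Term 1 = -9.5500 * 0.9851119396 * 0.3878672668 * 0.5100 / (2 * 1.0000000000) = -0.9304911880
Term 2 = -0.0570 * 10.0500 * 0.9445940694 * 0.3925385408 = -0.2124068096
Term 3 = 0.0150 * 9.5500 * 0.9851119396 * 0.5937845618 = 0.0837932654
Theta = -0.9304911880 + (-0.2124068096) + (0.0837932654) = -1.059105


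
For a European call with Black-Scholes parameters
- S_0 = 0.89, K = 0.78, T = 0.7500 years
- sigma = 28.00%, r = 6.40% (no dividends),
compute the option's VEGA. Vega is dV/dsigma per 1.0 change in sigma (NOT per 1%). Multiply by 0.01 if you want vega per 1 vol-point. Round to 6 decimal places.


Answer: Vega = 0.211842

Derivation:
d1 = 0.8632522380; d2 = 0.6207651250
phi(d1) = 0.2748469872; exp(-qT) = 1.0000000000; exp(-rT) = 0.9531337871
Vega = S * exp(-qT) * phi(d1) * sqrt(T) = 0.8900 * 1.0000000000 * 0.2748469872 * 0.8660254038 = 0.211842


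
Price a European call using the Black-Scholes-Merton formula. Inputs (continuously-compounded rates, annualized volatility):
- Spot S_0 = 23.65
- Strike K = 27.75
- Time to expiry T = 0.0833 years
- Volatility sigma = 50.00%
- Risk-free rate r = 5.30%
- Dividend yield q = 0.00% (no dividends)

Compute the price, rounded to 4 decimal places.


Answer: Price = 0.2643

Derivation:
d1 = (ln(S/K) + (r - q + 0.5*sigma^2) * T) / (sigma * sqrt(T)) = -1.00510453
d2 = d1 - sigma * sqrt(T) = -1.14941323
exp(-rT) = 0.99559483; exp(-qT) = 1.00000000
C = S_0 * exp(-qT) * N(d1) - K * exp(-rT) * N(d2)
N(d1) = 0.15742326; N(d2) = 0.12519281
C = 23.6500 * 1.00000000 * 0.15742326 - 27.7500 * 0.99559483 * 0.12519281 = 0.2643


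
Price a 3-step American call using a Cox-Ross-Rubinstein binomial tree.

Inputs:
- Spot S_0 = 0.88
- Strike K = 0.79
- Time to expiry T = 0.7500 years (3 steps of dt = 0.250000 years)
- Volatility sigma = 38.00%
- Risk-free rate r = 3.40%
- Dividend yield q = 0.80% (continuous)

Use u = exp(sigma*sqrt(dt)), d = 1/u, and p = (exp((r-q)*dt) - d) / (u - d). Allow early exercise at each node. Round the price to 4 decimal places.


dt = T/N = 0.250000
u = exp(sigma*sqrt(dt)) = 1.209250; d = 1/u = 0.826959
p = (exp((r-q)*dt) - d) / (u - d) = 0.469701
Discount per step: exp(-r*dt) = 0.991536
Stock lattice S(k, i) with i counting down-moves:
  k=0: S(0,0) = 0.8800
  k=1: S(1,0) = 1.0641; S(1,1) = 0.7277
  k=2: S(2,0) = 1.2868; S(2,1) = 0.8800; S(2,2) = 0.6018
  k=3: S(3,0) = 1.5561; S(3,1) = 1.0641; S(3,2) = 0.7277; S(3,3) = 0.4977
Terminal payoffs V(N, i) = max(S_T - K, 0):
  V(3,0) = 0.766075; V(3,1) = 0.274140; V(3,2) = 0.000000; V(3,3) = 0.000000
Backward induction: V(k, i) = exp(-r*dt) * [p * V(k+1, i) + (1-p) * V(k+1, i+1)]; then take max(V_cont, immediate exercise) for American.
  V(2,0) = exp(-r*dt) * [p*0.766075 + (1-p)*0.274140] = 0.500926; exercise = 0.496810; V(2,0) = max -> 0.500926
  V(2,1) = exp(-r*dt) * [p*0.274140 + (1-p)*0.000000] = 0.127674; exercise = 0.090000; V(2,1) = max -> 0.127674
  V(2,2) = exp(-r*dt) * [p*0.000000 + (1-p)*0.000000] = 0.000000; exercise = 0.000000; V(2,2) = max -> 0.000000
  V(1,0) = exp(-r*dt) * [p*0.500926 + (1-p)*0.127674] = 0.300426; exercise = 0.274140; V(1,0) = max -> 0.300426
  V(1,1) = exp(-r*dt) * [p*0.127674 + (1-p)*0.000000] = 0.059461; exercise = 0.000000; V(1,1) = max -> 0.059461
  V(0,0) = exp(-r*dt) * [p*0.300426 + (1-p)*0.059461] = 0.171181; exercise = 0.090000; V(0,0) = max -> 0.171181

Answer: Price = V(0,0) = 0.1712


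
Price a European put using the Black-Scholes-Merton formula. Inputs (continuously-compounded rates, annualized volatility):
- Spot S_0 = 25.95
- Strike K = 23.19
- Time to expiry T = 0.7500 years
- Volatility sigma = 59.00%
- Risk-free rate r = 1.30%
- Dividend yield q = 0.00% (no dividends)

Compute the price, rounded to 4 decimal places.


Answer: Price = 3.5764

Derivation:
d1 = (ln(S/K) + (r - q + 0.5*sigma^2) * T) / (sigma * sqrt(T)) = 0.49463840
d2 = d1 - sigma * sqrt(T) = -0.01631659
exp(-rT) = 0.99029738; exp(-qT) = 1.00000000
P = K * exp(-rT) * N(-d2) - S_0 * exp(-qT) * N(-d1)
N(-d1) = 0.31042770; N(-d2) = 0.50650909
P = 23.1900 * 0.99029738 * 0.50650909 - 25.9500 * 1.00000000 * 0.31042770 = 3.5764


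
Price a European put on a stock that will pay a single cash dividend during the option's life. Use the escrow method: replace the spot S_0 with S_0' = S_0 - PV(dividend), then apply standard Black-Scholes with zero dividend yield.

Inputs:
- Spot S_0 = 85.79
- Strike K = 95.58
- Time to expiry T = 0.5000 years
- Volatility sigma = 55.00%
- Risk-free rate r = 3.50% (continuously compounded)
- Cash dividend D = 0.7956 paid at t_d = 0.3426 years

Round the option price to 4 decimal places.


PV(D) = D * exp(-r * t_d) = 0.7956 * 0.98808061 = 0.78611693
S_0' = S_0 - PV(D) = 85.7900 - 0.78611693 = 85.00388307
d1 = (ln(S_0'/K) + (r + sigma^2/2)*T) / (sigma*sqrt(T)) = -0.06207537
d2 = d1 - sigma*sqrt(T) = -0.45098410
exp(-rT) = 0.98265224
N(-d1) = 0.52474860; N(-d2) = 0.67399950
P = K * exp(-rT) * N(-d2) - S_0' * N(-d1) = 95.5800 * 0.98265224 * 0.67399950 - 85.00388307 * 0.52474860 = 18.6976

Answer: Price = 18.6976


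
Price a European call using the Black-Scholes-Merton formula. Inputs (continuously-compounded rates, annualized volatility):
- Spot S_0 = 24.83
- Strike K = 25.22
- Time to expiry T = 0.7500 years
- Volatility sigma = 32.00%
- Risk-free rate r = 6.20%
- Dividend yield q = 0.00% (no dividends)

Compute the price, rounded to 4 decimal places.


Answer: Price = 3.0893

Derivation:
d1 = (ln(S/K) + (r - q + 0.5*sigma^2) * T) / (sigma * sqrt(T)) = 0.25011993
d2 = d1 - sigma * sqrt(T) = -0.02700820
exp(-rT) = 0.95456456; exp(-qT) = 1.00000000
C = S_0 * exp(-qT) * N(d1) - K * exp(-rT) * N(d2)
N(d1) = 0.59875270; N(d2) = 0.48922660
C = 24.8300 * 1.00000000 * 0.59875270 - 25.2200 * 0.95456456 * 0.48922660 = 3.0893


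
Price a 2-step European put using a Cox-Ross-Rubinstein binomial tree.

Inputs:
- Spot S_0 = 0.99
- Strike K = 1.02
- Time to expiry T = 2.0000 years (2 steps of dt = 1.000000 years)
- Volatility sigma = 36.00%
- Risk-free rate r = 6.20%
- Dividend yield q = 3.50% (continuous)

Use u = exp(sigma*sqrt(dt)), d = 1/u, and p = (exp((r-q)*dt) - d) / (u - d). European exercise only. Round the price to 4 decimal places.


dt = T/N = 1.000000
u = exp(sigma*sqrt(dt)) = 1.433329; d = 1/u = 0.697676
p = (exp((r-q)*dt) - d) / (u - d) = 0.448162
Discount per step: exp(-r*dt) = 0.939883
Stock lattice S(k, i) with i counting down-moves:
  k=0: S(0,0) = 0.9900
  k=1: S(1,0) = 1.4190; S(1,1) = 0.6907
  k=2: S(2,0) = 2.0339; S(2,1) = 0.9900; S(2,2) = 0.4819
Terminal payoffs V(N, i) = max(K - S_T, 0):
  V(2,0) = 0.000000; V(2,1) = 0.030000; V(2,2) = 0.538115
Backward induction: V(k, i) = exp(-r*dt) * [p * V(k+1, i) + (1-p) * V(k+1, i+1)].
  V(1,0) = exp(-r*dt) * [p*0.000000 + (1-p)*0.030000] = 0.015560
  V(1,1) = exp(-r*dt) * [p*0.030000 + (1-p)*0.538115] = 0.291737
  V(0,0) = exp(-r*dt) * [p*0.015560 + (1-p)*0.291737] = 0.157868

Answer: Price = V(0,0) = 0.1579


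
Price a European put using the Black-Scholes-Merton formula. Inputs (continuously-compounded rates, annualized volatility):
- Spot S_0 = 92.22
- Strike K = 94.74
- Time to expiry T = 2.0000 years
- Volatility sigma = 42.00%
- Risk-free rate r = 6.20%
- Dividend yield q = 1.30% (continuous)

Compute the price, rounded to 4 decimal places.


Answer: Price = 17.3228

Derivation:
d1 = (ln(S/K) + (r - q + 0.5*sigma^2) * T) / (sigma * sqrt(T)) = 0.41658814
d2 = d1 - sigma * sqrt(T) = -0.17738156
exp(-rT) = 0.88337984; exp(-qT) = 0.97433509
P = K * exp(-rT) * N(-d2) - S_0 * exp(-qT) * N(-d1)
N(-d1) = 0.33848984; N(-d2) = 0.57039565
P = 94.7400 * 0.88337984 * 0.57039565 - 92.2200 * 0.97433509 * 0.33848984 = 17.3228


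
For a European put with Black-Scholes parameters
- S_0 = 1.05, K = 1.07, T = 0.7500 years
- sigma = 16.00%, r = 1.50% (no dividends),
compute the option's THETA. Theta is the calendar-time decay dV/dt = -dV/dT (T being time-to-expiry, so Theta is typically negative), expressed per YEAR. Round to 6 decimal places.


d1 = 0.0143003578; d2 = -0.1242637069
phi(d1) = 0.3989014906; exp(-qT) = 1.0000000000; exp(-rT) = 0.9888130446
Theta = -S*exp(-qT)*phi(d1)*sigma/(2*sqrt(T)) + r*K*exp(-rT)*N(-d2) - q*S*exp(-qT)*N(-d1)
N(-d1) = 0.4942951771; N(-d2) = 0.5494467589; sqrt(T) = 0.8660254038
Term 1 = -1.0500 * 1.0000000000 * 0.3989014906 * 0.1600 / (2 * 0.8660254038) = -0.0386913883
Term 2 = 0.0150 * 1.0700 * 0.9888130446 * 0.5494467589 = 0.0087199670
Term 3 = 0 (no dividend yield, q = 0)
Theta = -0.0386913883 + (0.0087199670) + (0.0000000000) = -0.029971

Answer: Theta = -0.029971


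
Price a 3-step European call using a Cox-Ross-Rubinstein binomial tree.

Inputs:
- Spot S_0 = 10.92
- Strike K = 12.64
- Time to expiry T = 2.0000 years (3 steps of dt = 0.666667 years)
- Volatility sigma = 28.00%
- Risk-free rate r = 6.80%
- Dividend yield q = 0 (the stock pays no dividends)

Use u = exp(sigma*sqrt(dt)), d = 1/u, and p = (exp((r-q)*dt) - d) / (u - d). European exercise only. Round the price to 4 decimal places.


dt = T/N = 0.666667
u = exp(sigma*sqrt(dt)) = 1.256863; d = 1/u = 0.795632
p = (exp((r-q)*dt) - d) / (u - d) = 0.543642
Discount per step: exp(-r*dt) = 0.955679
Stock lattice S(k, i) with i counting down-moves:
  k=0: S(0,0) = 10.9200
  k=1: S(1,0) = 13.7249; S(1,1) = 8.6883
  k=2: S(2,0) = 17.2504; S(2,1) = 10.9200; S(2,2) = 6.9127
  k=3: S(3,0) = 21.6814; S(3,1) = 13.7249; S(3,2) = 8.6883; S(3,3) = 5.4999
Terminal payoffs V(N, i) = max(S_T - K, 0):
  V(3,0) = 9.041364; V(3,1) = 1.084945; V(3,2) = 0.000000; V(3,3) = 0.000000
Backward induction: V(k, i) = exp(-r*dt) * [p * V(k+1, i) + (1-p) * V(k+1, i+1)].
  V(2,0) = exp(-r*dt) * [p*9.041364 + (1-p)*1.084945] = 5.170597
  V(2,1) = exp(-r*dt) * [p*1.084945 + (1-p)*0.000000] = 0.563681
  V(2,2) = exp(-r*dt) * [p*0.000000 + (1-p)*0.000000] = 0.000000
  V(1,0) = exp(-r*dt) * [p*5.170597 + (1-p)*0.563681] = 2.932210
  V(1,1) = exp(-r*dt) * [p*0.563681 + (1-p)*0.000000] = 0.292859
  V(0,0) = exp(-r*dt) * [p*2.932210 + (1-p)*0.292859] = 1.651147

Answer: Price = V(0,0) = 1.6511


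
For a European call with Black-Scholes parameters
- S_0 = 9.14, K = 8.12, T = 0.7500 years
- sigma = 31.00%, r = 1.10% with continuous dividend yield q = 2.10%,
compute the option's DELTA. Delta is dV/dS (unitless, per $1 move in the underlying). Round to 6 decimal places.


d1 = 0.5470588658; d2 = 0.2785909906
phi(d1) = 0.3434975724; exp(-qT) = 0.9843733826; exp(-rT) = 0.9917839379
N(d1) = 0.7078308545
Delta = exp(-qT) * N(d1) = 0.9843733826 * 0.7078308545 = 0.696770

Answer: Delta = 0.696770


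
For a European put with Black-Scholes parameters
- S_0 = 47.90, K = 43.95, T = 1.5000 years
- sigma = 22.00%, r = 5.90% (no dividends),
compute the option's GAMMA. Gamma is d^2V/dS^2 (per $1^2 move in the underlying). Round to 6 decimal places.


d1 = 0.7825855491; d2 = 0.5131416774
phi(d1) = 0.2937111129; exp(-qT) = 1.0000000000; exp(-rT) = 0.9153031107
Gamma = exp(-qT) * phi(d1) / (S * sigma * sqrt(T)) = 1.0000000000 * 0.2937111129 / (47.9000 * 0.2200 * 1.2247448714) = 0.022757

Answer: Gamma = 0.022757


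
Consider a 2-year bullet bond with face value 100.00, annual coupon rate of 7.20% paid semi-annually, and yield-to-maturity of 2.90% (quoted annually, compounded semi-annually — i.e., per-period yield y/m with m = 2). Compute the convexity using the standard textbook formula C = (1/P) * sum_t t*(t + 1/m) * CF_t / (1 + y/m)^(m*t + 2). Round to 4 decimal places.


Answer: Convexity = 4.5431

Derivation:
Coupon per period c = face * coupon_rate / m = 3.600000
Periods per year m = 2; per-period yield y/m = 0.014500
Number of cashflows N = 4
Cashflows (t years, CF_t, discount factor 1/(1+y/m)^(m*t), PV):
  t = 0.5000: CF_t = 3.600000, DF = 0.985707, PV = 3.548546
  t = 1.0000: CF_t = 3.600000, DF = 0.971619, PV = 3.497828
  t = 1.5000: CF_t = 3.600000, DF = 0.957732, PV = 3.447834
  t = 2.0000: CF_t = 103.600000, DF = 0.944043, PV = 97.802859
Price P = sum_t PV_t = 108.297067
Convexity numerator sum_t t*(t + 1/m) * CF_t / (1+y/m)^(m*t + 2):
  t = 0.5000: term = 1.723917
  t = 1.0000: term = 5.097832
  t = 1.5000: term = 10.049941
  t = 2.0000: term = 475.135469
Convexity = (1/P) * sum = 492.007159 / 108.297067 = 4.543125


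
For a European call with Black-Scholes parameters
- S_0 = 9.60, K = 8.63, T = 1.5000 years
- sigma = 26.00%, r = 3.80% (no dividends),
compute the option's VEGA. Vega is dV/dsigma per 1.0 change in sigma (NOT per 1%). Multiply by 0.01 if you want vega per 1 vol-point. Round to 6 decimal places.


Answer: Vega = 3.740716

Derivation:
d1 = 0.6727259579; d2 = 0.3542922914
phi(d1) = 0.3181543488; exp(-qT) = 1.0000000000; exp(-rT) = 0.9445940694
Vega = S * exp(-qT) * phi(d1) * sqrt(T) = 9.6000 * 1.0000000000 * 0.3181543488 * 1.2247448714 = 3.740716


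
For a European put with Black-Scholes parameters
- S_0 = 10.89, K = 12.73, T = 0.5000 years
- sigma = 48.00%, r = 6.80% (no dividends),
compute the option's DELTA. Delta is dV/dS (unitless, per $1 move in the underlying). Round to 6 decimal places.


d1 = -0.1900834892; d2 = -0.5294947442
phi(d1) = 0.3917997547; exp(-qT) = 1.0000000000; exp(-rT) = 0.9665715046
N(-d1) = 0.5753781460
Delta = -exp(-qT) * N(-d1) = -1.0000000000 * 0.5753781460 = -0.575378

Answer: Delta = -0.575378


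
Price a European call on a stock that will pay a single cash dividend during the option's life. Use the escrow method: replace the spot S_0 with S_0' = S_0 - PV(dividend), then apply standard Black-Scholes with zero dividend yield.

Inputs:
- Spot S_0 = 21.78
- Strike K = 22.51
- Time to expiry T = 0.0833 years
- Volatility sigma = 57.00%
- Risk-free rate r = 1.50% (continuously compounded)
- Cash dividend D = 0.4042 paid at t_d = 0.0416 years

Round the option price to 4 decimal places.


Answer: Price = 0.9515

Derivation:
PV(D) = D * exp(-r * t_d) = 0.4042 * 0.99937619 = 0.40394786
S_0' = S_0 - PV(D) = 21.7800 - 0.40394786 = 21.37605214
d1 = (ln(S_0'/K) + (r + sigma^2/2)*T) / (sigma*sqrt(T)) = -0.22434140
d2 = d1 - sigma*sqrt(T) = -0.38885331
exp(-rT) = 0.99875128
N(d1) = 0.41124583; N(d2) = 0.34869233
C = S_0' * N(d1) - K * exp(-rT) * N(d2) = 21.37605214 * 0.41124583 - 22.5100 * 0.99875128 * 0.34869233 = 0.9515


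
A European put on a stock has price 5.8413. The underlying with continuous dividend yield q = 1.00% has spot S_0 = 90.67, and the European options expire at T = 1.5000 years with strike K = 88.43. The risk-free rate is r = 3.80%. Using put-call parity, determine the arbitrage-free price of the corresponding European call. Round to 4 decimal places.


Answer: Call price = 11.6309

Derivation:
Put-call parity: C - P = S_0 * exp(-qT) - K * exp(-rT).
S_0 * exp(-qT) = 90.6700 * 0.98511194 = 89.32009956
K * exp(-rT) = 88.4300 * 0.94459407 = 83.53045355
C = P + S*exp(-qT) - K*exp(-rT)
C = 5.8413 + 89.32009956 - 83.53045355 = 11.6309


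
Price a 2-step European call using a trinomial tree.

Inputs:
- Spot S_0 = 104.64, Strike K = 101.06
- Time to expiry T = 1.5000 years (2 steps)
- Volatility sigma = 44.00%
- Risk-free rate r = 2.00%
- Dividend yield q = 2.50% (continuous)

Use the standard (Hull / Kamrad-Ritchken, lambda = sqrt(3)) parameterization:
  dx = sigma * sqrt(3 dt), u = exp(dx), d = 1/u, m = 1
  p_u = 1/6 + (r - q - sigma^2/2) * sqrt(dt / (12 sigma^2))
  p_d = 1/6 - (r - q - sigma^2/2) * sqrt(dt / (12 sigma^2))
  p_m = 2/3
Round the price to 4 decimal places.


dt = T/N = 0.750000; dx = sigma*sqrt(3*dt) = 0.660000
u = exp(dx) = 1.934792; d = 1/u = 0.516851
p_u = 0.108826, p_m = 0.666667, p_d = 0.224508
Discount per step: exp(-r*dt) = 0.985112
Stock lattice S(k, j) with j the centered position index:
  k=0: S(0,+0) = 104.6400
  k=1: S(1,-1) = 54.0833; S(1,+0) = 104.6400; S(1,+1) = 202.4567
  k=2: S(2,-2) = 27.9530; S(2,-1) = 54.0833; S(2,+0) = 104.6400; S(2,+1) = 202.4567; S(2,+2) = 391.7116
Terminal payoffs V(N, j) = max(S_T - K, 0):
  V(2,-2) = 0.000000; V(2,-1) = 0.000000; V(2,+0) = 3.580000; V(2,+1) = 101.396670; V(2,+2) = 290.651613
Backward induction: V(k, j) = exp(-r*dt) * [p_u * V(k+1, j+1) + p_m * V(k+1, j) + p_d * V(k+1, j-1)]
  V(1,-1) = exp(-r*dt) * [p_u*3.580000 + p_m*0.000000 + p_d*0.000000] = 0.383796
  V(1,+0) = exp(-r*dt) * [p_u*101.396670 + p_m*3.580000 + p_d*0.000000] = 13.221420
  V(1,+1) = exp(-r*dt) * [p_u*290.651613 + p_m*101.396670 + p_d*3.580000] = 98.542618
  V(0,+0) = exp(-r*dt) * [p_u*98.542618 + p_m*13.221420 + p_d*0.383796] = 19.332251

Answer: Price = V(0,0) = 19.3323


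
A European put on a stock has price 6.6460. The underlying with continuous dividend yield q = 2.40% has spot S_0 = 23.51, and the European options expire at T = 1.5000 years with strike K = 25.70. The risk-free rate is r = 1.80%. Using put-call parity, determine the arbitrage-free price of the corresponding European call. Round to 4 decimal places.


Put-call parity: C - P = S_0 * exp(-qT) - K * exp(-rT).
S_0 * exp(-qT) = 23.5100 * 0.96464029 = 22.67869330
K * exp(-rT) = 25.7000 * 0.97336124 = 25.01538391
C = P + S*exp(-qT) - K*exp(-rT)
C = 6.6460 + 22.67869330 - 25.01538391 = 4.3093

Answer: Call price = 4.3093


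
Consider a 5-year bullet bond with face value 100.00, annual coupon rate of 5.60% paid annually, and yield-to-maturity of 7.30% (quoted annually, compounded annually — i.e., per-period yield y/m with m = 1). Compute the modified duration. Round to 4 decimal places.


Coupon per period c = face * coupon_rate / m = 5.600000
Periods per year m = 1; per-period yield y/m = 0.073000
Number of cashflows N = 5
Cashflows (t years, CF_t, discount factor 1/(1+y/m)^(m*t), PV):
  t = 1.0000: CF_t = 5.600000, DF = 0.931966, PV = 5.219012
  t = 2.0000: CF_t = 5.600000, DF = 0.868561, PV = 4.863944
  t = 3.0000: CF_t = 5.600000, DF = 0.809470, PV = 4.533033
  t = 4.0000: CF_t = 5.600000, DF = 0.754399, PV = 4.224634
  t = 5.0000: CF_t = 105.600000, DF = 0.703075, PV = 74.244675
Price P = sum_t PV_t = 93.085298
First compute Macaulay numerator sum_t t * PV_t:
  t * PV_t at t = 1.0000: 5.219012
  t * PV_t at t = 2.0000: 9.727888
  t * PV_t at t = 3.0000: 13.599098
  t * PV_t at t = 4.0000: 16.898538
  t * PV_t at t = 5.0000: 371.223373
Macaulay duration D = 416.667910 / 93.085298 = 4.476195
Modified duration = D / (1 + y/m) = 4.476195 / (1 + 0.073000) = 4.171663

Answer: Modified duration = 4.1717


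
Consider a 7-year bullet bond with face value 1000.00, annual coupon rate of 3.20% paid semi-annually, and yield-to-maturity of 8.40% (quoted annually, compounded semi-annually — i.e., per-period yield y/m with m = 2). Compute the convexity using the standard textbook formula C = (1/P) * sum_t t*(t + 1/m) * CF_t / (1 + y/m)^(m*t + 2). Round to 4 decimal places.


Coupon per period c = face * coupon_rate / m = 16.000000
Periods per year m = 2; per-period yield y/m = 0.042000
Number of cashflows N = 14
Cashflows (t years, CF_t, discount factor 1/(1+y/m)^(m*t), PV):
  t = 0.5000: CF_t = 16.000000, DF = 0.959693, PV = 15.355086
  t = 1.0000: CF_t = 16.000000, DF = 0.921010, PV = 14.736167
  t = 1.5000: CF_t = 16.000000, DF = 0.883887, PV = 14.142195
  t = 2.0000: CF_t = 16.000000, DF = 0.848260, PV = 13.572164
  t = 2.5000: CF_t = 16.000000, DF = 0.814069, PV = 13.025110
  t = 3.0000: CF_t = 16.000000, DF = 0.781257, PV = 12.500105
  t = 3.5000: CF_t = 16.000000, DF = 0.749766, PV = 11.996262
  t = 4.0000: CF_t = 16.000000, DF = 0.719545, PV = 11.512728
  t = 4.5000: CF_t = 16.000000, DF = 0.690543, PV = 11.048683
  t = 5.0000: CF_t = 16.000000, DF = 0.662709, PV = 10.603343
  t = 5.5000: CF_t = 16.000000, DF = 0.635997, PV = 10.175953
  t = 6.0000: CF_t = 16.000000, DF = 0.610362, PV = 9.765789
  t = 6.5000: CF_t = 16.000000, DF = 0.585760, PV = 9.372159
  t = 7.0000: CF_t = 1016.000000, DF = 0.562150, PV = 571.144031
Price P = sum_t PV_t = 728.949775
Convexity numerator sum_t t*(t + 1/m) * CF_t / (1+y/m)^(m*t + 2):
  t = 0.5000: term = 7.071098
  t = 1.0000: term = 20.358246
  t = 1.5000: term = 39.075329
  t = 2.0000: term = 62.500526
  t = 2.5000: term = 89.971967
  t = 3.0000: term = 120.883640
  t = 3.5000: term = 154.681562
  t = 4.0000: term = 190.860166
  t = 4.5000: term = 228.958933
  t = 5.0000: term = 268.559209
  t = 5.5000: term = 309.281239
  t = 6.0000: term = 350.781373
  t = 6.5000: term = 392.749458
  t = 7.0000: term = 27616.555379
Convexity = (1/P) * sum = 29852.288125 / 728.949775 = 40.952462

Answer: Convexity = 40.9525


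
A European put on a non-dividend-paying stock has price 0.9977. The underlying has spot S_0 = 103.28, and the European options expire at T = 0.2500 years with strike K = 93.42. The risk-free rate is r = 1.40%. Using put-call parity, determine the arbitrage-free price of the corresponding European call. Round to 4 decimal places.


Put-call parity: C - P = S_0 * exp(-qT) - K * exp(-rT).
S_0 * exp(-qT) = 103.2800 * 1.00000000 = 103.28000000
K * exp(-rT) = 93.4200 * 0.99650612 = 93.09360153
C = P + S*exp(-qT) - K*exp(-rT)
C = 0.9977 + 103.28000000 - 93.09360153 = 11.1841

Answer: Call price = 11.1841


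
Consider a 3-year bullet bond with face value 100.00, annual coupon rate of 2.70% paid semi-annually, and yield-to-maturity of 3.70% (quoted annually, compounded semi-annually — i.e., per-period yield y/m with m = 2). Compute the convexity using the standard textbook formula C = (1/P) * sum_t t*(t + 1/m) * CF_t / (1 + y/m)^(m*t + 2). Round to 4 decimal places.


Coupon per period c = face * coupon_rate / m = 1.350000
Periods per year m = 2; per-period yield y/m = 0.018500
Number of cashflows N = 6
Cashflows (t years, CF_t, discount factor 1/(1+y/m)^(m*t), PV):
  t = 0.5000: CF_t = 1.350000, DF = 0.981836, PV = 1.325479
  t = 1.0000: CF_t = 1.350000, DF = 0.964002, PV = 1.301403
  t = 1.5000: CF_t = 1.350000, DF = 0.946492, PV = 1.277764
  t = 2.0000: CF_t = 1.350000, DF = 0.929300, PV = 1.254555
  t = 2.5000: CF_t = 1.350000, DF = 0.912420, PV = 1.231767
  t = 3.0000: CF_t = 101.350000, DF = 0.895847, PV = 90.794084
Price P = sum_t PV_t = 97.185052
Convexity numerator sum_t t*(t + 1/m) * CF_t / (1+y/m)^(m*t + 2):
  t = 0.5000: term = 0.638882
  t = 1.0000: term = 1.881832
  t = 1.5000: term = 3.695301
  t = 2.0000: term = 6.046967
  t = 2.5000: term = 8.905695
  t = 3.0000: term = 919.019625
Convexity = (1/P) * sum = 940.188302 / 97.185052 = 9.674207

Answer: Convexity = 9.6742


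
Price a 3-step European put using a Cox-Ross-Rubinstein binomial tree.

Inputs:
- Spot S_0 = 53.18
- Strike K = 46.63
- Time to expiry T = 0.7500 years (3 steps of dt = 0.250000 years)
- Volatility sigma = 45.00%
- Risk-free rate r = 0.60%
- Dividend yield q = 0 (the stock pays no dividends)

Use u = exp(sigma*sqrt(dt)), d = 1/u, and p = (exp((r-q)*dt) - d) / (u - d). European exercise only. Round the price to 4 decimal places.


Answer: Price = V(0,0) = 4.9862

Derivation:
dt = T/N = 0.250000
u = exp(sigma*sqrt(dt)) = 1.252323; d = 1/u = 0.798516
p = (exp((r-q)*dt) - d) / (u - d) = 0.447294
Discount per step: exp(-r*dt) = 0.998501
Stock lattice S(k, i) with i counting down-moves:
  k=0: S(0,0) = 53.1800
  k=1: S(1,0) = 66.5985; S(1,1) = 42.4651
  k=2: S(2,0) = 83.4028; S(2,1) = 53.1800; S(2,2) = 33.9091
  k=3: S(3,0) = 104.4473; S(3,1) = 66.5985; S(3,2) = 42.4651; S(3,3) = 27.0769
Terminal payoffs V(N, i) = max(K - S_T, 0):
  V(3,0) = 0.000000; V(3,1) = 0.000000; V(3,2) = 4.164907; V(3,3) = 19.553062
Backward induction: V(k, i) = exp(-r*dt) * [p * V(k+1, i) + (1-p) * V(k+1, i+1)].
  V(2,0) = exp(-r*dt) * [p*0.000000 + (1-p)*0.000000] = 0.000000
  V(2,1) = exp(-r*dt) * [p*0.000000 + (1-p)*4.164907] = 2.298519
  V(2,2) = exp(-r*dt) * [p*4.164907 + (1-p)*19.553062] = 12.651042
  V(1,0) = exp(-r*dt) * [p*0.000000 + (1-p)*2.298519] = 1.268501
  V(1,1) = exp(-r*dt) * [p*2.298519 + (1-p)*12.651042] = 8.008400
  V(0,0) = exp(-r*dt) * [p*1.268501 + (1-p)*8.008400] = 4.986199


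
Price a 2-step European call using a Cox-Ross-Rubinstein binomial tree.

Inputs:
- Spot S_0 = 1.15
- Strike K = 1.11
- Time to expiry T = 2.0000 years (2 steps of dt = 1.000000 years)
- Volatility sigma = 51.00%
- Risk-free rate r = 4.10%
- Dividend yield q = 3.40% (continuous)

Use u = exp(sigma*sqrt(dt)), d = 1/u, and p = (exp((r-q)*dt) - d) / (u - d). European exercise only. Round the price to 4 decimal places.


Answer: Price = V(0,0) = 0.2966

Derivation:
dt = T/N = 1.000000
u = exp(sigma*sqrt(dt)) = 1.665291; d = 1/u = 0.600496
p = (exp((r-q)*dt) - d) / (u - d) = 0.381791
Discount per step: exp(-r*dt) = 0.959829
Stock lattice S(k, i) with i counting down-moves:
  k=0: S(0,0) = 1.1500
  k=1: S(1,0) = 1.9151; S(1,1) = 0.6906
  k=2: S(2,0) = 3.1892; S(2,1) = 1.1500; S(2,2) = 0.4147
Terminal payoffs V(N, i) = max(S_T - K, 0):
  V(2,0) = 2.079174; V(2,1) = 0.040000; V(2,2) = 0.000000
Backward induction: V(k, i) = exp(-r*dt) * [p * V(k+1, i) + (1-p) * V(k+1, i+1)].
  V(1,0) = exp(-r*dt) * [p*2.079174 + (1-p)*0.040000] = 0.785656
  V(1,1) = exp(-r*dt) * [p*0.040000 + (1-p)*0.000000] = 0.014658
  V(0,0) = exp(-r*dt) * [p*0.785656 + (1-p)*0.014658] = 0.296604


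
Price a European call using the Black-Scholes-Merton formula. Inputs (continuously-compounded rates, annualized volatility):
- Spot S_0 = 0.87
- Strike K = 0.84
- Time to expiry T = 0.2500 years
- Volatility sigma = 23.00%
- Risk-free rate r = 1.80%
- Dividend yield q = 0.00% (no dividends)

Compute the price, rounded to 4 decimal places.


d1 = (ln(S/K) + (r - q + 0.5*sigma^2) * T) / (sigma * sqrt(T)) = 0.40177235
d2 = d1 - sigma * sqrt(T) = 0.28677235
exp(-rT) = 0.99551011; exp(-qT) = 1.00000000
C = S_0 * exp(-qT) * N(d1) - K * exp(-rT) * N(d2)
N(d1) = 0.65607421; N(d2) = 0.61285668
C = 0.8700 * 1.00000000 * 0.65607421 - 0.8400 * 0.99551011 * 0.61285668 = 0.0583

Answer: Price = 0.0583


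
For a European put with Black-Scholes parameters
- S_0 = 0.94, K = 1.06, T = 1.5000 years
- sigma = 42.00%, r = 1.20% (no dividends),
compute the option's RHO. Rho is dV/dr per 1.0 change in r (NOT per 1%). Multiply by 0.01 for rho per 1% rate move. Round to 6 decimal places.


Answer: Rho = -1.055232

Derivation:
d1 = 0.0586238483; d2 = -0.4557689977
phi(d1) = 0.3982573355; exp(-qT) = 1.0000000000; exp(-rT) = 0.9821610324
N(-d2) = 0.6757219500
Rho = -K*T*exp(-rT)*N(-d2) = -1.0600 * 1.5000 * 0.9821610324 * 0.6757219500 = -1.055232


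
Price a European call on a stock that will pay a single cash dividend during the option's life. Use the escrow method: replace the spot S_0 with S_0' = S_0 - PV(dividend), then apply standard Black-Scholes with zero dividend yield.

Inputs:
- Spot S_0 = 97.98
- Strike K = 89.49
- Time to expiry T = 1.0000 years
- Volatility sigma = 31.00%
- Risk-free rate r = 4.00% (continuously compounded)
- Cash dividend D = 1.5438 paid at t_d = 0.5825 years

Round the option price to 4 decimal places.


Answer: Price = 17.2414

Derivation:
PV(D) = D * exp(-r * t_d) = 1.5438 * 0.97696935 = 1.50824528
S_0' = S_0 - PV(D) = 97.9800 - 1.50824528 = 96.47175472
d1 = (ln(S_0'/K) + (r + sigma^2/2)*T) / (sigma*sqrt(T)) = 0.52636575
d2 = d1 - sigma*sqrt(T) = 0.21636575
exp(-rT) = 0.96078944
N(d1) = 0.70068294; N(d2) = 0.58564867
C = S_0' * N(d1) - K * exp(-rT) * N(d2) = 96.47175472 * 0.70068294 - 89.4900 * 0.96078944 * 0.58564867 = 17.2414


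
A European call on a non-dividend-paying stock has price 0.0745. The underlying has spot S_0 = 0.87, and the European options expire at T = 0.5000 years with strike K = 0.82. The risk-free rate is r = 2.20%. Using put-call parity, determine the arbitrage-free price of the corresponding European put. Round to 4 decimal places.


Put-call parity: C - P = S_0 * exp(-qT) - K * exp(-rT).
S_0 * exp(-qT) = 0.8700 * 1.00000000 = 0.87000000
K * exp(-rT) = 0.8200 * 0.98906028 = 0.81102943
P = C - S*exp(-qT) + K*exp(-rT)
P = 0.0745 - 0.87000000 + 0.81102943 = 0.0155

Answer: Put price = 0.0155


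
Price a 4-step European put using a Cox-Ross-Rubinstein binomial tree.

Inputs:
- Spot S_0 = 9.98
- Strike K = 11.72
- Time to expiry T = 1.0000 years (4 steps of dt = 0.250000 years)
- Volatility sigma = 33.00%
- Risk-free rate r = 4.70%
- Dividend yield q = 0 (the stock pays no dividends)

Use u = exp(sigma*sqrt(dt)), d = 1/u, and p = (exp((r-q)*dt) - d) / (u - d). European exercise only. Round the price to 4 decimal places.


Answer: Price = V(0,0) = 2.1392

Derivation:
dt = T/N = 0.250000
u = exp(sigma*sqrt(dt)) = 1.179393; d = 1/u = 0.847894
p = (exp((r-q)*dt) - d) / (u - d) = 0.494497
Discount per step: exp(-r*dt) = 0.988319
Stock lattice S(k, i) with i counting down-moves:
  k=0: S(0,0) = 9.9800
  k=1: S(1,0) = 11.7703; S(1,1) = 8.4620
  k=2: S(2,0) = 13.8819; S(2,1) = 9.9800; S(2,2) = 7.1749
  k=3: S(3,0) = 16.3722; S(3,1) = 11.7703; S(3,2) = 8.4620; S(3,3) = 6.0835
  k=4: S(4,0) = 19.3092; S(4,1) = 13.8819; S(4,2) = 9.9800; S(4,3) = 7.1749; S(4,4) = 5.1582
Terminal payoffs V(N, i) = max(K - S_T, 0):
  V(4,0) = 0.000000; V(4,1) = 0.000000; V(4,2) = 1.740000; V(4,3) = 4.545141; V(4,4) = 6.561824
Backward induction: V(k, i) = exp(-r*dt) * [p * V(k+1, i) + (1-p) * V(k+1, i+1)].
  V(3,0) = exp(-r*dt) * [p*0.000000 + (1-p)*0.000000] = 0.000000
  V(3,1) = exp(-r*dt) * [p*0.000000 + (1-p)*1.740000] = 0.869300
  V(3,2) = exp(-r*dt) * [p*1.740000 + (1-p)*4.545141] = 3.121117
  V(3,3) = exp(-r*dt) * [p*4.545141 + (1-p)*6.561824] = 5.499578
  V(2,0) = exp(-r*dt) * [p*0.000000 + (1-p)*0.869300] = 0.434300
  V(2,1) = exp(-r*dt) * [p*0.869300 + (1-p)*3.121117] = 1.984148
  V(2,2) = exp(-r*dt) * [p*3.121117 + (1-p)*5.499578] = 4.272932
  V(1,0) = exp(-r*dt) * [p*0.434300 + (1-p)*1.984148] = 1.203527
  V(1,1) = exp(-r*dt) * [p*1.984148 + (1-p)*4.272932] = 3.104442
  V(0,0) = exp(-r*dt) * [p*1.203527 + (1-p)*3.104442] = 2.139161
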